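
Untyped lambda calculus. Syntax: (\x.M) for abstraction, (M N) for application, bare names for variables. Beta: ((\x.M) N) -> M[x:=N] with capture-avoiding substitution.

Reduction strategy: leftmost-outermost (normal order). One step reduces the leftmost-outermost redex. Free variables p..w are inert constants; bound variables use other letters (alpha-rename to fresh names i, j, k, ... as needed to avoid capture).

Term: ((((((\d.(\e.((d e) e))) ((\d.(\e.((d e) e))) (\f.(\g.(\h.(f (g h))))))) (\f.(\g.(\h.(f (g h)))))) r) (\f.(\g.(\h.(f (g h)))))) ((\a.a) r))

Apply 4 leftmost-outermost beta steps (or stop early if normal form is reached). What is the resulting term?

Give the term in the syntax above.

Answer: (((((((\f.(\g.(\h.(f (g h))))) (\f.(\g.(\h.(f (g h)))))) (\f.(\g.(\h.(f (g h)))))) (\f.(\g.(\h.(f (g h)))))) r) (\f.(\g.(\h.(f (g h)))))) ((\a.a) r))

Derivation:
Step 0: ((((((\d.(\e.((d e) e))) ((\d.(\e.((d e) e))) (\f.(\g.(\h.(f (g h))))))) (\f.(\g.(\h.(f (g h)))))) r) (\f.(\g.(\h.(f (g h)))))) ((\a.a) r))
Step 1: (((((\e.((((\d.(\e.((d e) e))) (\f.(\g.(\h.(f (g h)))))) e) e)) (\f.(\g.(\h.(f (g h)))))) r) (\f.(\g.(\h.(f (g h)))))) ((\a.a) r))
Step 2: (((((((\d.(\e.((d e) e))) (\f.(\g.(\h.(f (g h)))))) (\f.(\g.(\h.(f (g h)))))) (\f.(\g.(\h.(f (g h)))))) r) (\f.(\g.(\h.(f (g h)))))) ((\a.a) r))
Step 3: ((((((\e.(((\f.(\g.(\h.(f (g h))))) e) e)) (\f.(\g.(\h.(f (g h)))))) (\f.(\g.(\h.(f (g h)))))) r) (\f.(\g.(\h.(f (g h)))))) ((\a.a) r))
Step 4: (((((((\f.(\g.(\h.(f (g h))))) (\f.(\g.(\h.(f (g h)))))) (\f.(\g.(\h.(f (g h)))))) (\f.(\g.(\h.(f (g h)))))) r) (\f.(\g.(\h.(f (g h)))))) ((\a.a) r))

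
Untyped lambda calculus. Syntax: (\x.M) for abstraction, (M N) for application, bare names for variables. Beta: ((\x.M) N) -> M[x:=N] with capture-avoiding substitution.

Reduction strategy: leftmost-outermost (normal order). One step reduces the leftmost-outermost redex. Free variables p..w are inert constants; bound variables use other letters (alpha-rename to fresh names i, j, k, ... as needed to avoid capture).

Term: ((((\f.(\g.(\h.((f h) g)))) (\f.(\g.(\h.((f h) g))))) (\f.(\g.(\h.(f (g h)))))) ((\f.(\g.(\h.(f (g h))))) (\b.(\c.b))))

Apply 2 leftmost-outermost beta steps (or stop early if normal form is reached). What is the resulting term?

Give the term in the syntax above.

Step 0: ((((\f.(\g.(\h.((f h) g)))) (\f.(\g.(\h.((f h) g))))) (\f.(\g.(\h.(f (g h)))))) ((\f.(\g.(\h.(f (g h))))) (\b.(\c.b))))
Step 1: (((\g.(\h.(((\f.(\g.(\h.((f h) g)))) h) g))) (\f.(\g.(\h.(f (g h)))))) ((\f.(\g.(\h.(f (g h))))) (\b.(\c.b))))
Step 2: ((\h.(((\f.(\g.(\h.((f h) g)))) h) (\f.(\g.(\h.(f (g h))))))) ((\f.(\g.(\h.(f (g h))))) (\b.(\c.b))))

Answer: ((\h.(((\f.(\g.(\h.((f h) g)))) h) (\f.(\g.(\h.(f (g h))))))) ((\f.(\g.(\h.(f (g h))))) (\b.(\c.b))))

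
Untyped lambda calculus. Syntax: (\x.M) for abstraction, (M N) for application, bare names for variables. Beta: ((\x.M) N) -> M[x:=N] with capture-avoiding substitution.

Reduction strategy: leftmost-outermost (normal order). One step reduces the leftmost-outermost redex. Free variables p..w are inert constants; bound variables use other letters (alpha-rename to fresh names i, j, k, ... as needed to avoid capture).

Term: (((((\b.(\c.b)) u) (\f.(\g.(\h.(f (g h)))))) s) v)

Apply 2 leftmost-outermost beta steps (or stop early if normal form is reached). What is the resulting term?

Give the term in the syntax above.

Answer: ((u s) v)

Derivation:
Step 0: (((((\b.(\c.b)) u) (\f.(\g.(\h.(f (g h)))))) s) v)
Step 1: ((((\c.u) (\f.(\g.(\h.(f (g h)))))) s) v)
Step 2: ((u s) v)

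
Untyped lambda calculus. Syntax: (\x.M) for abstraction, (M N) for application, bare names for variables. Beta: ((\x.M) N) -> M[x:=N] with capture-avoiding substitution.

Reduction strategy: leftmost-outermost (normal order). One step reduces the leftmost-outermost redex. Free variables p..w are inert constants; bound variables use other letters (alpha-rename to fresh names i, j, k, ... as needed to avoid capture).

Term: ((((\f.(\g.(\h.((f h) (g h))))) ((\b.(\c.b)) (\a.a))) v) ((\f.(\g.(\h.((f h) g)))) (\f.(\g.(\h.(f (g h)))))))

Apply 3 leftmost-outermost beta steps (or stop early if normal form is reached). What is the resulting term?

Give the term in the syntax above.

Answer: ((((\b.(\c.b)) (\a.a)) ((\f.(\g.(\h.((f h) g)))) (\f.(\g.(\h.(f (g h))))))) (v ((\f.(\g.(\h.((f h) g)))) (\f.(\g.(\h.(f (g h))))))))

Derivation:
Step 0: ((((\f.(\g.(\h.((f h) (g h))))) ((\b.(\c.b)) (\a.a))) v) ((\f.(\g.(\h.((f h) g)))) (\f.(\g.(\h.(f (g h)))))))
Step 1: (((\g.(\h.((((\b.(\c.b)) (\a.a)) h) (g h)))) v) ((\f.(\g.(\h.((f h) g)))) (\f.(\g.(\h.(f (g h)))))))
Step 2: ((\h.((((\b.(\c.b)) (\a.a)) h) (v h))) ((\f.(\g.(\h.((f h) g)))) (\f.(\g.(\h.(f (g h)))))))
Step 3: ((((\b.(\c.b)) (\a.a)) ((\f.(\g.(\h.((f h) g)))) (\f.(\g.(\h.(f (g h))))))) (v ((\f.(\g.(\h.((f h) g)))) (\f.(\g.(\h.(f (g h))))))))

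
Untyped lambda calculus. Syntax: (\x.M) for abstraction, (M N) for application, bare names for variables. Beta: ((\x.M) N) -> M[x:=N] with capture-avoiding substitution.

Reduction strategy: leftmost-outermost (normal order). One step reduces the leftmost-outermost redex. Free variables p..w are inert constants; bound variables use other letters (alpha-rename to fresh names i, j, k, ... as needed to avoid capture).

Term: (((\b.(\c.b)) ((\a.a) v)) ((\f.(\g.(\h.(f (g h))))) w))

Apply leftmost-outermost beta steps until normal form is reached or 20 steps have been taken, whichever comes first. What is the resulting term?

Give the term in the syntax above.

Step 0: (((\b.(\c.b)) ((\a.a) v)) ((\f.(\g.(\h.(f (g h))))) w))
Step 1: ((\c.((\a.a) v)) ((\f.(\g.(\h.(f (g h))))) w))
Step 2: ((\a.a) v)
Step 3: v

Answer: v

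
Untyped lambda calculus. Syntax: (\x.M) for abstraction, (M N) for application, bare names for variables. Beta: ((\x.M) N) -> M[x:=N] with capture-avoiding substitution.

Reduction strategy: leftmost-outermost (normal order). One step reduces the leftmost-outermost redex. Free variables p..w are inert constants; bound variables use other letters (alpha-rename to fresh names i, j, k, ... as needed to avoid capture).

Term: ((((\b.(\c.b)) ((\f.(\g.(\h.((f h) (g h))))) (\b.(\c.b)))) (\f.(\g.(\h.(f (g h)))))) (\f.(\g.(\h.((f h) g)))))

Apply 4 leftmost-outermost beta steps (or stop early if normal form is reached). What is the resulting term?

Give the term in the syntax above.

Answer: (\h.(((\b.(\c.b)) h) ((\f.(\g.(\h.((f h) g)))) h)))

Derivation:
Step 0: ((((\b.(\c.b)) ((\f.(\g.(\h.((f h) (g h))))) (\b.(\c.b)))) (\f.(\g.(\h.(f (g h)))))) (\f.(\g.(\h.((f h) g)))))
Step 1: (((\c.((\f.(\g.(\h.((f h) (g h))))) (\b.(\c.b)))) (\f.(\g.(\h.(f (g h)))))) (\f.(\g.(\h.((f h) g)))))
Step 2: (((\f.(\g.(\h.((f h) (g h))))) (\b.(\c.b))) (\f.(\g.(\h.((f h) g)))))
Step 3: ((\g.(\h.(((\b.(\c.b)) h) (g h)))) (\f.(\g.(\h.((f h) g)))))
Step 4: (\h.(((\b.(\c.b)) h) ((\f.(\g.(\h.((f h) g)))) h)))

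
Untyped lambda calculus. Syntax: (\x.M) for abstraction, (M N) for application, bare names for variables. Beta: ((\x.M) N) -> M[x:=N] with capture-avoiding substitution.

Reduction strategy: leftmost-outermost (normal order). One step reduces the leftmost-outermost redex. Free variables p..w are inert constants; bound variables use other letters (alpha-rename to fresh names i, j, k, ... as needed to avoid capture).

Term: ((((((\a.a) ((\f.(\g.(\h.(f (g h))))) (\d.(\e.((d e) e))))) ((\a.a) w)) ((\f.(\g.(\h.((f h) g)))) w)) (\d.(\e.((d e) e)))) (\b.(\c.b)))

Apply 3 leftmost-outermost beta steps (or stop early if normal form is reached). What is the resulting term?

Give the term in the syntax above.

Answer: ((((\h.((\d.(\e.((d e) e))) (((\a.a) w) h))) ((\f.(\g.(\h.((f h) g)))) w)) (\d.(\e.((d e) e)))) (\b.(\c.b)))

Derivation:
Step 0: ((((((\a.a) ((\f.(\g.(\h.(f (g h))))) (\d.(\e.((d e) e))))) ((\a.a) w)) ((\f.(\g.(\h.((f h) g)))) w)) (\d.(\e.((d e) e)))) (\b.(\c.b)))
Step 1: ((((((\f.(\g.(\h.(f (g h))))) (\d.(\e.((d e) e)))) ((\a.a) w)) ((\f.(\g.(\h.((f h) g)))) w)) (\d.(\e.((d e) e)))) (\b.(\c.b)))
Step 2: (((((\g.(\h.((\d.(\e.((d e) e))) (g h)))) ((\a.a) w)) ((\f.(\g.(\h.((f h) g)))) w)) (\d.(\e.((d e) e)))) (\b.(\c.b)))
Step 3: ((((\h.((\d.(\e.((d e) e))) (((\a.a) w) h))) ((\f.(\g.(\h.((f h) g)))) w)) (\d.(\e.((d e) e)))) (\b.(\c.b)))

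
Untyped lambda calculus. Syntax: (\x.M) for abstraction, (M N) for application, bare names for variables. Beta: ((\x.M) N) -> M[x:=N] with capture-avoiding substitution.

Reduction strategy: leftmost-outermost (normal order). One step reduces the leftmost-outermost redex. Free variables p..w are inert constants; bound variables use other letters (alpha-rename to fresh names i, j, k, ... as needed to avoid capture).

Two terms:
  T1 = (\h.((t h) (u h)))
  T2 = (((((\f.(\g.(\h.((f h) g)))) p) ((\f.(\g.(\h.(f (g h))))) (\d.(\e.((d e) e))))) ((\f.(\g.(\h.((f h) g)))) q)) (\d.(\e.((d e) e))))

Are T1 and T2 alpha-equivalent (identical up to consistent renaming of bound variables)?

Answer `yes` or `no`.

Answer: no

Derivation:
Term 1: (\h.((t h) (u h)))
Term 2: (((((\f.(\g.(\h.((f h) g)))) p) ((\f.(\g.(\h.(f (g h))))) (\d.(\e.((d e) e))))) ((\f.(\g.(\h.((f h) g)))) q)) (\d.(\e.((d e) e))))
Alpha-equivalence: compare structure up to binder renaming.
Result: False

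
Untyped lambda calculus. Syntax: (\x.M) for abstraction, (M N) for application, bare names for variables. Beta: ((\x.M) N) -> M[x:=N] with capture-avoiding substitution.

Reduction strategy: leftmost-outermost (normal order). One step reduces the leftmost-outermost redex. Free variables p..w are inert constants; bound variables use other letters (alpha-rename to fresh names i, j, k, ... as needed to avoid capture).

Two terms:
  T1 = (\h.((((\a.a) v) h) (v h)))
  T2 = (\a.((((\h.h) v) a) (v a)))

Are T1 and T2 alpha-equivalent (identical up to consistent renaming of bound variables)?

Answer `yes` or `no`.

Answer: yes

Derivation:
Term 1: (\h.((((\a.a) v) h) (v h)))
Term 2: (\a.((((\h.h) v) a) (v a)))
Alpha-equivalence: compare structure up to binder renaming.
Result: True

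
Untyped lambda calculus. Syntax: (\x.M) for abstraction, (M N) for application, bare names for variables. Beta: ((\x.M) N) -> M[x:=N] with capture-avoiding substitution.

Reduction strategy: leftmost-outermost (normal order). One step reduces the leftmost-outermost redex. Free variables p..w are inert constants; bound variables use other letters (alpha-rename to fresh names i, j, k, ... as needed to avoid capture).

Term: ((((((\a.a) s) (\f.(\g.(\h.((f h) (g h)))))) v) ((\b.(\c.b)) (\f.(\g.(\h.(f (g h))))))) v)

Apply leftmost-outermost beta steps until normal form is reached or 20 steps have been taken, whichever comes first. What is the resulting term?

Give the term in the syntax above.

Answer: ((((s (\f.(\g.(\h.((f h) (g h)))))) v) (\c.(\f.(\g.(\h.(f (g h))))))) v)

Derivation:
Step 0: ((((((\a.a) s) (\f.(\g.(\h.((f h) (g h)))))) v) ((\b.(\c.b)) (\f.(\g.(\h.(f (g h))))))) v)
Step 1: ((((s (\f.(\g.(\h.((f h) (g h)))))) v) ((\b.(\c.b)) (\f.(\g.(\h.(f (g h))))))) v)
Step 2: ((((s (\f.(\g.(\h.((f h) (g h)))))) v) (\c.(\f.(\g.(\h.(f (g h))))))) v)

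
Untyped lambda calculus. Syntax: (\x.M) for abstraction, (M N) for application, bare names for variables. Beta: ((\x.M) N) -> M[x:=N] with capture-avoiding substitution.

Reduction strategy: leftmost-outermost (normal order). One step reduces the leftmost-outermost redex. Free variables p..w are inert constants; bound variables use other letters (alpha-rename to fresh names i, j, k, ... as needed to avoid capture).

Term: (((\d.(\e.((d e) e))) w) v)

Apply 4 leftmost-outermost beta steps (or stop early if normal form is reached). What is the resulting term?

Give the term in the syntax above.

Answer: ((w v) v)

Derivation:
Step 0: (((\d.(\e.((d e) e))) w) v)
Step 1: ((\e.((w e) e)) v)
Step 2: ((w v) v)
Step 3: (normal form reached)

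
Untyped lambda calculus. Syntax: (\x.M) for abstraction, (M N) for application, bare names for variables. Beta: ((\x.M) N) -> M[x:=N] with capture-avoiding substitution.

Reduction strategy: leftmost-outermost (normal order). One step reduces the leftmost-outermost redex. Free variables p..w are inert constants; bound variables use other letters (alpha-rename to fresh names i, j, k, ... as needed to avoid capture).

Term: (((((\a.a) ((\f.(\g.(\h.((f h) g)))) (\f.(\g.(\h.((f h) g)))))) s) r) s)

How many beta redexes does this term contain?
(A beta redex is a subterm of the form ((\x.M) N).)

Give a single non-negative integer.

Answer: 2

Derivation:
Term: (((((\a.a) ((\f.(\g.(\h.((f h) g)))) (\f.(\g.(\h.((f h) g)))))) s) r) s)
  Redex: ((\a.a) ((\f.(\g.(\h.((f h) g)))) (\f.(\g.(\h.((f h) g))))))
  Redex: ((\f.(\g.(\h.((f h) g)))) (\f.(\g.(\h.((f h) g)))))
Total redexes: 2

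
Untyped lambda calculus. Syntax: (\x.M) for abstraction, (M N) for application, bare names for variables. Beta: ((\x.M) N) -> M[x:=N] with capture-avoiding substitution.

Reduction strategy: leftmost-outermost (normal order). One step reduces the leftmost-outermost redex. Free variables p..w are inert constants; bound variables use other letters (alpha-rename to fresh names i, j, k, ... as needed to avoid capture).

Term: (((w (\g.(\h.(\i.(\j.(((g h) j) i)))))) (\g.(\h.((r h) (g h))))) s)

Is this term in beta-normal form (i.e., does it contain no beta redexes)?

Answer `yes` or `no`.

Answer: yes

Derivation:
Term: (((w (\g.(\h.(\i.(\j.(((g h) j) i)))))) (\g.(\h.((r h) (g h))))) s)
No beta redexes found.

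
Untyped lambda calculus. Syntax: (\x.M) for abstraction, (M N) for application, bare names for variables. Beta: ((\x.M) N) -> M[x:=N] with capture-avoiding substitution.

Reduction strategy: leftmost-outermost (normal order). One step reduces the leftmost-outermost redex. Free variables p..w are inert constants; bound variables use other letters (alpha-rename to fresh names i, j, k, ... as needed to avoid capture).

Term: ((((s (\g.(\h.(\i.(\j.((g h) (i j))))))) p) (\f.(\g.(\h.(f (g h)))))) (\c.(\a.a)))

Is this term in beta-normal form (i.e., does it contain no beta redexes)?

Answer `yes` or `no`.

Term: ((((s (\g.(\h.(\i.(\j.((g h) (i j))))))) p) (\f.(\g.(\h.(f (g h)))))) (\c.(\a.a)))
No beta redexes found.

Answer: yes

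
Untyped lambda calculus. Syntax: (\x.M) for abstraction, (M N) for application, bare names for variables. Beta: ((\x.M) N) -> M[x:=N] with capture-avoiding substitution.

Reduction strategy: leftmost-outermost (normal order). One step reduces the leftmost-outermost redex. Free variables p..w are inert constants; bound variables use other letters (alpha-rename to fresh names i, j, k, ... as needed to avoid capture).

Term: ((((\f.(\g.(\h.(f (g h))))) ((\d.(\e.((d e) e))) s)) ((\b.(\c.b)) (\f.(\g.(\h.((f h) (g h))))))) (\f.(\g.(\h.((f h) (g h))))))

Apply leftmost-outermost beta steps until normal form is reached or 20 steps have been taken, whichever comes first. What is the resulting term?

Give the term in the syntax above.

Step 0: ((((\f.(\g.(\h.(f (g h))))) ((\d.(\e.((d e) e))) s)) ((\b.(\c.b)) (\f.(\g.(\h.((f h) (g h))))))) (\f.(\g.(\h.((f h) (g h))))))
Step 1: (((\g.(\h.(((\d.(\e.((d e) e))) s) (g h)))) ((\b.(\c.b)) (\f.(\g.(\h.((f h) (g h))))))) (\f.(\g.(\h.((f h) (g h))))))
Step 2: ((\h.(((\d.(\e.((d e) e))) s) (((\b.(\c.b)) (\f.(\g.(\h.((f h) (g h)))))) h))) (\f.(\g.(\h.((f h) (g h))))))
Step 3: (((\d.(\e.((d e) e))) s) (((\b.(\c.b)) (\f.(\g.(\h.((f h) (g h)))))) (\f.(\g.(\h.((f h) (g h)))))))
Step 4: ((\e.((s e) e)) (((\b.(\c.b)) (\f.(\g.(\h.((f h) (g h)))))) (\f.(\g.(\h.((f h) (g h)))))))
Step 5: ((s (((\b.(\c.b)) (\f.(\g.(\h.((f h) (g h)))))) (\f.(\g.(\h.((f h) (g h))))))) (((\b.(\c.b)) (\f.(\g.(\h.((f h) (g h)))))) (\f.(\g.(\h.((f h) (g h)))))))
Step 6: ((s ((\c.(\f.(\g.(\h.((f h) (g h)))))) (\f.(\g.(\h.((f h) (g h))))))) (((\b.(\c.b)) (\f.(\g.(\h.((f h) (g h)))))) (\f.(\g.(\h.((f h) (g h)))))))
Step 7: ((s (\f.(\g.(\h.((f h) (g h)))))) (((\b.(\c.b)) (\f.(\g.(\h.((f h) (g h)))))) (\f.(\g.(\h.((f h) (g h)))))))
Step 8: ((s (\f.(\g.(\h.((f h) (g h)))))) ((\c.(\f.(\g.(\h.((f h) (g h)))))) (\f.(\g.(\h.((f h) (g h)))))))
Step 9: ((s (\f.(\g.(\h.((f h) (g h)))))) (\f.(\g.(\h.((f h) (g h))))))

Answer: ((s (\f.(\g.(\h.((f h) (g h)))))) (\f.(\g.(\h.((f h) (g h))))))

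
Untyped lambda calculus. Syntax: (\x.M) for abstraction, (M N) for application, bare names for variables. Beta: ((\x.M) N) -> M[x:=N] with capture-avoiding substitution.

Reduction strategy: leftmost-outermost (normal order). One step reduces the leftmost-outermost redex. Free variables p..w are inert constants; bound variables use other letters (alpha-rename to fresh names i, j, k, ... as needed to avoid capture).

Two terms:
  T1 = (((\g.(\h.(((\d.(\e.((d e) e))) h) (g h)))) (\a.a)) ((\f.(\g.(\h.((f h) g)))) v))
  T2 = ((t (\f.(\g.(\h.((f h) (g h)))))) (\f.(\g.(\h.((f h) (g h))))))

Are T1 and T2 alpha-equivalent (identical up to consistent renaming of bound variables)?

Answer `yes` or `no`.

Answer: no

Derivation:
Term 1: (((\g.(\h.(((\d.(\e.((d e) e))) h) (g h)))) (\a.a)) ((\f.(\g.(\h.((f h) g)))) v))
Term 2: ((t (\f.(\g.(\h.((f h) (g h)))))) (\f.(\g.(\h.((f h) (g h))))))
Alpha-equivalence: compare structure up to binder renaming.
Result: False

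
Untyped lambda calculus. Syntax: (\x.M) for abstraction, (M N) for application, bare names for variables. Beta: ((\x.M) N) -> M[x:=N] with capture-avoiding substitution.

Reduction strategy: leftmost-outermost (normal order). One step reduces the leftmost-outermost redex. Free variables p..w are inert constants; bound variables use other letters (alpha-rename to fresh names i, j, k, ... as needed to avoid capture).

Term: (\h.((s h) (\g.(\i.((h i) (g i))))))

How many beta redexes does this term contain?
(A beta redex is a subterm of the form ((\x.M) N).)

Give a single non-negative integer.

Term: (\h.((s h) (\g.(\i.((h i) (g i))))))
  (no redexes)
Total redexes: 0

Answer: 0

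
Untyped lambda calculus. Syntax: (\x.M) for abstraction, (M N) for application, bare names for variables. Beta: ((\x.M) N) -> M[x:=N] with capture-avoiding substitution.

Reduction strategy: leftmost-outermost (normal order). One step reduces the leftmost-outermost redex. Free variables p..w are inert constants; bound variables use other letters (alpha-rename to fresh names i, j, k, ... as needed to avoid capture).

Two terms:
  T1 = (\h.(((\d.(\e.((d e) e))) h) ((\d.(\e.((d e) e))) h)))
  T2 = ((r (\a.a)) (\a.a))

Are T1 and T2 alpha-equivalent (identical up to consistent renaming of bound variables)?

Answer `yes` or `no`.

Answer: no

Derivation:
Term 1: (\h.(((\d.(\e.((d e) e))) h) ((\d.(\e.((d e) e))) h)))
Term 2: ((r (\a.a)) (\a.a))
Alpha-equivalence: compare structure up to binder renaming.
Result: False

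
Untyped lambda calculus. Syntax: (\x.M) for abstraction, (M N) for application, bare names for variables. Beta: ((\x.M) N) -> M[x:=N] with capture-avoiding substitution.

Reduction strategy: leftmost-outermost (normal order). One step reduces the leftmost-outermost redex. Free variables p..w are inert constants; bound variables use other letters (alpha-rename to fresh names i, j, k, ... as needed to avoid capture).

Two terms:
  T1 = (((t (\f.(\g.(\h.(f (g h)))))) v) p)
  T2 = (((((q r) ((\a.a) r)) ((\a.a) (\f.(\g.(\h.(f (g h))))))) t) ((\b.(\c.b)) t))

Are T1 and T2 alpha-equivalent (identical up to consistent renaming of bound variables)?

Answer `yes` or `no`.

Term 1: (((t (\f.(\g.(\h.(f (g h)))))) v) p)
Term 2: (((((q r) ((\a.a) r)) ((\a.a) (\f.(\g.(\h.(f (g h))))))) t) ((\b.(\c.b)) t))
Alpha-equivalence: compare structure up to binder renaming.
Result: False

Answer: no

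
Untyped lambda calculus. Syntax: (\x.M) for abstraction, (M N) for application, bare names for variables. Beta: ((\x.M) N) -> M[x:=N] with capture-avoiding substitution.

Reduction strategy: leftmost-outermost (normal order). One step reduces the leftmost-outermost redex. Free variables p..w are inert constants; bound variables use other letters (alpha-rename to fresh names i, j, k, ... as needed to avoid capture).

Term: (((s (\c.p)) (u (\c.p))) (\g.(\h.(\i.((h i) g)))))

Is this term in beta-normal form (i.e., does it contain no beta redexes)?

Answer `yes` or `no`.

Term: (((s (\c.p)) (u (\c.p))) (\g.(\h.(\i.((h i) g)))))
No beta redexes found.

Answer: yes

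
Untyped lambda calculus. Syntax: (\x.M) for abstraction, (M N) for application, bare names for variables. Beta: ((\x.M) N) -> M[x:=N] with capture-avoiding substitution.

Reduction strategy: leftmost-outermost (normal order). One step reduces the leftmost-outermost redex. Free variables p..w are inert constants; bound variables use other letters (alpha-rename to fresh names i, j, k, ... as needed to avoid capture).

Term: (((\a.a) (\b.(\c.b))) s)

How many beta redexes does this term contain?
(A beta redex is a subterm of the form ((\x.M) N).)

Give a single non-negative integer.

Term: (((\a.a) (\b.(\c.b))) s)
  Redex: ((\a.a) (\b.(\c.b)))
Total redexes: 1

Answer: 1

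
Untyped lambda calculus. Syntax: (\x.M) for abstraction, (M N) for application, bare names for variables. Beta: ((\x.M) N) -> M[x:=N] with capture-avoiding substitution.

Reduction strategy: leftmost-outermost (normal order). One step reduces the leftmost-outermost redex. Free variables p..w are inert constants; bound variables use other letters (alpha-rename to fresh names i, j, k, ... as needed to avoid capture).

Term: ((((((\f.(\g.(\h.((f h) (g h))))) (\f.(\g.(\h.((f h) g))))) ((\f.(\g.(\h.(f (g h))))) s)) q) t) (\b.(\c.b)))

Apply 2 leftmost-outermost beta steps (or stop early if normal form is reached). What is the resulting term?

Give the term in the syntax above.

Step 0: ((((((\f.(\g.(\h.((f h) (g h))))) (\f.(\g.(\h.((f h) g))))) ((\f.(\g.(\h.(f (g h))))) s)) q) t) (\b.(\c.b)))
Step 1: (((((\g.(\h.(((\f.(\g.(\h.((f h) g)))) h) (g h)))) ((\f.(\g.(\h.(f (g h))))) s)) q) t) (\b.(\c.b)))
Step 2: ((((\h.(((\f.(\g.(\h.((f h) g)))) h) (((\f.(\g.(\h.(f (g h))))) s) h))) q) t) (\b.(\c.b)))

Answer: ((((\h.(((\f.(\g.(\h.((f h) g)))) h) (((\f.(\g.(\h.(f (g h))))) s) h))) q) t) (\b.(\c.b)))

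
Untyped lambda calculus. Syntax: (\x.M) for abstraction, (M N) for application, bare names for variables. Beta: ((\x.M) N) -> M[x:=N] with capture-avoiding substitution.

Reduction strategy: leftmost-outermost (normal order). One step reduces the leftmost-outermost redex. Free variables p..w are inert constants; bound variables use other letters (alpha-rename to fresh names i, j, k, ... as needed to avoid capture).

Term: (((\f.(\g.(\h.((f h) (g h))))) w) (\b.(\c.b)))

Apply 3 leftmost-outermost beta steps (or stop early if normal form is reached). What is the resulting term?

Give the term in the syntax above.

Answer: (\h.((w h) (\c.h)))

Derivation:
Step 0: (((\f.(\g.(\h.((f h) (g h))))) w) (\b.(\c.b)))
Step 1: ((\g.(\h.((w h) (g h)))) (\b.(\c.b)))
Step 2: (\h.((w h) ((\b.(\c.b)) h)))
Step 3: (\h.((w h) (\c.h)))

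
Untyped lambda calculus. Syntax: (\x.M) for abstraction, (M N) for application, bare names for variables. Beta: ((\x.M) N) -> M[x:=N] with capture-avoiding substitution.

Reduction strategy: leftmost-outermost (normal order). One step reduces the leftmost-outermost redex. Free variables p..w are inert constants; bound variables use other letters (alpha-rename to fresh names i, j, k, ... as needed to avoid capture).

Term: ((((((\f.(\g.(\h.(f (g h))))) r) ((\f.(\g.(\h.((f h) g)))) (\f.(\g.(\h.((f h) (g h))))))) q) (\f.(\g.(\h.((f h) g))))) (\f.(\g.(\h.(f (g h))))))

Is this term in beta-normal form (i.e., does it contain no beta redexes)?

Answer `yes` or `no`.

Term: ((((((\f.(\g.(\h.(f (g h))))) r) ((\f.(\g.(\h.((f h) g)))) (\f.(\g.(\h.((f h) (g h))))))) q) (\f.(\g.(\h.((f h) g))))) (\f.(\g.(\h.(f (g h))))))
Found 2 beta redex(es).

Answer: no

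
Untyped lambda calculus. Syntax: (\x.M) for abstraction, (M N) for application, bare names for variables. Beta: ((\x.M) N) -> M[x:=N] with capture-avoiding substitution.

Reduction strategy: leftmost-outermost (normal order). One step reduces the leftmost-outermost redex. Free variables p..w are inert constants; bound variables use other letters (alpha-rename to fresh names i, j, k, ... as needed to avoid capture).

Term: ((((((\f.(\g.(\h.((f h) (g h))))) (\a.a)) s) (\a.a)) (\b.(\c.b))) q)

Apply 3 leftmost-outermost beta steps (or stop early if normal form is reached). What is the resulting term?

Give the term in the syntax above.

Step 0: ((((((\f.(\g.(\h.((f h) (g h))))) (\a.a)) s) (\a.a)) (\b.(\c.b))) q)
Step 1: (((((\g.(\h.(((\a.a) h) (g h)))) s) (\a.a)) (\b.(\c.b))) q)
Step 2: ((((\h.(((\a.a) h) (s h))) (\a.a)) (\b.(\c.b))) q)
Step 3: (((((\a.a) (\a.a)) (s (\a.a))) (\b.(\c.b))) q)

Answer: (((((\a.a) (\a.a)) (s (\a.a))) (\b.(\c.b))) q)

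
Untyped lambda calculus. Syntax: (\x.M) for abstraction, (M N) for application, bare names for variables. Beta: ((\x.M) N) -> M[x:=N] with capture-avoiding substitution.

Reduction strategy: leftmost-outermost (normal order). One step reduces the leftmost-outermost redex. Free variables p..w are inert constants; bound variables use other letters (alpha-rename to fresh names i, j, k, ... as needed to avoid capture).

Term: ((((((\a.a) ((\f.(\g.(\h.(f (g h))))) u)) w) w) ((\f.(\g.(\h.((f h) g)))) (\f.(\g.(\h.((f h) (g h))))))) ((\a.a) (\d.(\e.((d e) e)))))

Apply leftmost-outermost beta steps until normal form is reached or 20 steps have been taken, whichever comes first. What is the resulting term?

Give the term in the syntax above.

Step 0: ((((((\a.a) ((\f.(\g.(\h.(f (g h))))) u)) w) w) ((\f.(\g.(\h.((f h) g)))) (\f.(\g.(\h.((f h) (g h))))))) ((\a.a) (\d.(\e.((d e) e)))))
Step 1: ((((((\f.(\g.(\h.(f (g h))))) u) w) w) ((\f.(\g.(\h.((f h) g)))) (\f.(\g.(\h.((f h) (g h))))))) ((\a.a) (\d.(\e.((d e) e)))))
Step 2: (((((\g.(\h.(u (g h)))) w) w) ((\f.(\g.(\h.((f h) g)))) (\f.(\g.(\h.((f h) (g h))))))) ((\a.a) (\d.(\e.((d e) e)))))
Step 3: ((((\h.(u (w h))) w) ((\f.(\g.(\h.((f h) g)))) (\f.(\g.(\h.((f h) (g h))))))) ((\a.a) (\d.(\e.((d e) e)))))
Step 4: (((u (w w)) ((\f.(\g.(\h.((f h) g)))) (\f.(\g.(\h.((f h) (g h))))))) ((\a.a) (\d.(\e.((d e) e)))))
Step 5: (((u (w w)) (\g.(\h.(((\f.(\g.(\h.((f h) (g h))))) h) g)))) ((\a.a) (\d.(\e.((d e) e)))))
Step 6: (((u (w w)) (\g.(\h.((\g.(\i.((h i) (g i)))) g)))) ((\a.a) (\d.(\e.((d e) e)))))
Step 7: (((u (w w)) (\g.(\h.(\i.((h i) (g i)))))) ((\a.a) (\d.(\e.((d e) e)))))
Step 8: (((u (w w)) (\g.(\h.(\i.((h i) (g i)))))) (\d.(\e.((d e) e))))

Answer: (((u (w w)) (\g.(\h.(\i.((h i) (g i)))))) (\d.(\e.((d e) e))))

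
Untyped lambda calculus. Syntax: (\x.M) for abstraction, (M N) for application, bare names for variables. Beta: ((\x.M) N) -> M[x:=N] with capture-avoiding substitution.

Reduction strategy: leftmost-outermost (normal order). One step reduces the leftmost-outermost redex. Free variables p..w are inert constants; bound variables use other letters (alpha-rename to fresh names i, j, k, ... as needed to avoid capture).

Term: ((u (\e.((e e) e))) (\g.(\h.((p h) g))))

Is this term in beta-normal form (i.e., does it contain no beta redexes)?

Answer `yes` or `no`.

Term: ((u (\e.((e e) e))) (\g.(\h.((p h) g))))
No beta redexes found.

Answer: yes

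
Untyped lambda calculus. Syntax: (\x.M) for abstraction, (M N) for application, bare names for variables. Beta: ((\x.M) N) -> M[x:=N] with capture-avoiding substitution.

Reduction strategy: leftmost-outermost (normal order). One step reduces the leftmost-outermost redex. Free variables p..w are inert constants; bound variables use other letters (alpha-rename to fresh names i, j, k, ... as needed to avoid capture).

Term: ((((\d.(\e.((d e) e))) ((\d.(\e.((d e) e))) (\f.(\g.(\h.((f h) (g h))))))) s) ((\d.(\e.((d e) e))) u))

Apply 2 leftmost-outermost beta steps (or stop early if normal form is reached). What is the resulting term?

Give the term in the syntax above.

Step 0: ((((\d.(\e.((d e) e))) ((\d.(\e.((d e) e))) (\f.(\g.(\h.((f h) (g h))))))) s) ((\d.(\e.((d e) e))) u))
Step 1: (((\e.((((\d.(\e.((d e) e))) (\f.(\g.(\h.((f h) (g h)))))) e) e)) s) ((\d.(\e.((d e) e))) u))
Step 2: (((((\d.(\e.((d e) e))) (\f.(\g.(\h.((f h) (g h)))))) s) s) ((\d.(\e.((d e) e))) u))

Answer: (((((\d.(\e.((d e) e))) (\f.(\g.(\h.((f h) (g h)))))) s) s) ((\d.(\e.((d e) e))) u))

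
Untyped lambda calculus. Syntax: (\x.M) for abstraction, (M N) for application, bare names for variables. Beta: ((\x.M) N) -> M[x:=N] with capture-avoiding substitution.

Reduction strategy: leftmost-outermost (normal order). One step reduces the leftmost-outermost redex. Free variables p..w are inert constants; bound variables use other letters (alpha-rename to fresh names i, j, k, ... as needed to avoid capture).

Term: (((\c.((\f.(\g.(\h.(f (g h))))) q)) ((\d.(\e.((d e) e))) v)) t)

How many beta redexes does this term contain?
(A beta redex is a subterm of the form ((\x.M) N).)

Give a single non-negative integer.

Answer: 3

Derivation:
Term: (((\c.((\f.(\g.(\h.(f (g h))))) q)) ((\d.(\e.((d e) e))) v)) t)
  Redex: ((\c.((\f.(\g.(\h.(f (g h))))) q)) ((\d.(\e.((d e) e))) v))
  Redex: ((\f.(\g.(\h.(f (g h))))) q)
  Redex: ((\d.(\e.((d e) e))) v)
Total redexes: 3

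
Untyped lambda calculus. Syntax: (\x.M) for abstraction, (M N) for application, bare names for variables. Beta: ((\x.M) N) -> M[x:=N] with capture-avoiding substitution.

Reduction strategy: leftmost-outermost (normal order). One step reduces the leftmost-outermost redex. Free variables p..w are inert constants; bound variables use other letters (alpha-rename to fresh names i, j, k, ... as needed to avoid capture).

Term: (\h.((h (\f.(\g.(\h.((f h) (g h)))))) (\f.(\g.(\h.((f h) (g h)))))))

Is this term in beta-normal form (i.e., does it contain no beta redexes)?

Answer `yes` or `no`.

Term: (\h.((h (\f.(\g.(\h.((f h) (g h)))))) (\f.(\g.(\h.((f h) (g h)))))))
No beta redexes found.

Answer: yes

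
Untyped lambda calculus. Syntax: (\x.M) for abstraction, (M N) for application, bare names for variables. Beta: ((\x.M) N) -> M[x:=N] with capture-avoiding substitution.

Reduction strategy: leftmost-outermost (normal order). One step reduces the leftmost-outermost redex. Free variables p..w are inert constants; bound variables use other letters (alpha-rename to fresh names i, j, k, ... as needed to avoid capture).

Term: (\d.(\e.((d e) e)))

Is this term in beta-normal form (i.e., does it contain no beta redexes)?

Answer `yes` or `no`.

Term: (\d.(\e.((d e) e)))
No beta redexes found.

Answer: yes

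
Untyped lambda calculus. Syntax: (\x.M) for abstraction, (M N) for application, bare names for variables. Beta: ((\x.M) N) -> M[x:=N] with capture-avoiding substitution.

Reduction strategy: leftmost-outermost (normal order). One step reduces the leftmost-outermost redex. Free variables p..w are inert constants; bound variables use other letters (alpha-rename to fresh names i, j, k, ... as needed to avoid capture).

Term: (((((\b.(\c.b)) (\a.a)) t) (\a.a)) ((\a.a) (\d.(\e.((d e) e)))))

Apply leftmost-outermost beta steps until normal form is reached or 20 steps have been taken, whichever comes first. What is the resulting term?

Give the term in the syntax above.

Answer: (\d.(\e.((d e) e)))

Derivation:
Step 0: (((((\b.(\c.b)) (\a.a)) t) (\a.a)) ((\a.a) (\d.(\e.((d e) e)))))
Step 1: ((((\c.(\a.a)) t) (\a.a)) ((\a.a) (\d.(\e.((d e) e)))))
Step 2: (((\a.a) (\a.a)) ((\a.a) (\d.(\e.((d e) e)))))
Step 3: ((\a.a) ((\a.a) (\d.(\e.((d e) e)))))
Step 4: ((\a.a) (\d.(\e.((d e) e))))
Step 5: (\d.(\e.((d e) e)))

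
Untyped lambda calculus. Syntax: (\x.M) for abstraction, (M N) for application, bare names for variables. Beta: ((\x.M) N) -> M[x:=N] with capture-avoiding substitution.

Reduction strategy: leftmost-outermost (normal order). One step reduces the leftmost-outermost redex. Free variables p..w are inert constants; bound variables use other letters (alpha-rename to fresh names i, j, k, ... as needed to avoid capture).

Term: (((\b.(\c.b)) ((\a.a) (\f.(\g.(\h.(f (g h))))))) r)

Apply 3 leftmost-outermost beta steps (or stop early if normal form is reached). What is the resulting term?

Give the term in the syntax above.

Step 0: (((\b.(\c.b)) ((\a.a) (\f.(\g.(\h.(f (g h))))))) r)
Step 1: ((\c.((\a.a) (\f.(\g.(\h.(f (g h))))))) r)
Step 2: ((\a.a) (\f.(\g.(\h.(f (g h))))))
Step 3: (\f.(\g.(\h.(f (g h)))))

Answer: (\f.(\g.(\h.(f (g h)))))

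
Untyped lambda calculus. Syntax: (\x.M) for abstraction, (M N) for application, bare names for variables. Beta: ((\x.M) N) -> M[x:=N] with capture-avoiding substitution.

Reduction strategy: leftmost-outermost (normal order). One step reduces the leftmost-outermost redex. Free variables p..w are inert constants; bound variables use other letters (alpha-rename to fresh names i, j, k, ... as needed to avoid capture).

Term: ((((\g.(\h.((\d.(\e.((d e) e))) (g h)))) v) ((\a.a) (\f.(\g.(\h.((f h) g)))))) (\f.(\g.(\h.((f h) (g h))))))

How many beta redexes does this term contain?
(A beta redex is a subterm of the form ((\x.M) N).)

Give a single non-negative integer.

Term: ((((\g.(\h.((\d.(\e.((d e) e))) (g h)))) v) ((\a.a) (\f.(\g.(\h.((f h) g)))))) (\f.(\g.(\h.((f h) (g h))))))
  Redex: ((\g.(\h.((\d.(\e.((d e) e))) (g h)))) v)
  Redex: ((\d.(\e.((d e) e))) (g h))
  Redex: ((\a.a) (\f.(\g.(\h.((f h) g)))))
Total redexes: 3

Answer: 3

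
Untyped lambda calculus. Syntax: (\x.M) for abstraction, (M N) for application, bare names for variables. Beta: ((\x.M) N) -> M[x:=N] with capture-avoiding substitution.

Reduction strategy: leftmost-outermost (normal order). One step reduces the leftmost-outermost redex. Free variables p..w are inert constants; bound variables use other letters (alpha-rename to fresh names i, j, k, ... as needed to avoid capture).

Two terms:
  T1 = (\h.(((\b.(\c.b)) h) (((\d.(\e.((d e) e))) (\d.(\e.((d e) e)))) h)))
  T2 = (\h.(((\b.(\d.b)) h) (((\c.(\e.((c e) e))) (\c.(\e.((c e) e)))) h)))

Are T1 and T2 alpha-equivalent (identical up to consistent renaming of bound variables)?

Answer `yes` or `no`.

Answer: yes

Derivation:
Term 1: (\h.(((\b.(\c.b)) h) (((\d.(\e.((d e) e))) (\d.(\e.((d e) e)))) h)))
Term 2: (\h.(((\b.(\d.b)) h) (((\c.(\e.((c e) e))) (\c.(\e.((c e) e)))) h)))
Alpha-equivalence: compare structure up to binder renaming.
Result: True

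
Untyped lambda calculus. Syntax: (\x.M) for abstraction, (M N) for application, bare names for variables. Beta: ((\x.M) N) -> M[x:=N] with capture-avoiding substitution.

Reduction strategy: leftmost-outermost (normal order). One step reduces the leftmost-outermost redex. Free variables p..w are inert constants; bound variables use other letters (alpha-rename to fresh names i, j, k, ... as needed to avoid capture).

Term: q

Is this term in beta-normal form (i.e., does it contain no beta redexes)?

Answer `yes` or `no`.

Term: q
No beta redexes found.

Answer: yes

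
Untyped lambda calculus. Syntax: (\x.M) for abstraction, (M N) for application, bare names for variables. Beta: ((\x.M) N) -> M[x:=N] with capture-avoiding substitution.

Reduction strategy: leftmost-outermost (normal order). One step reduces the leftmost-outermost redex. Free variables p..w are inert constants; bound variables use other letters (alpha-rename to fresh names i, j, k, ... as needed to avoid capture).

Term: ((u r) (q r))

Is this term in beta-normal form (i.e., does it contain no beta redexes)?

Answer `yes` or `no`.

Term: ((u r) (q r))
No beta redexes found.

Answer: yes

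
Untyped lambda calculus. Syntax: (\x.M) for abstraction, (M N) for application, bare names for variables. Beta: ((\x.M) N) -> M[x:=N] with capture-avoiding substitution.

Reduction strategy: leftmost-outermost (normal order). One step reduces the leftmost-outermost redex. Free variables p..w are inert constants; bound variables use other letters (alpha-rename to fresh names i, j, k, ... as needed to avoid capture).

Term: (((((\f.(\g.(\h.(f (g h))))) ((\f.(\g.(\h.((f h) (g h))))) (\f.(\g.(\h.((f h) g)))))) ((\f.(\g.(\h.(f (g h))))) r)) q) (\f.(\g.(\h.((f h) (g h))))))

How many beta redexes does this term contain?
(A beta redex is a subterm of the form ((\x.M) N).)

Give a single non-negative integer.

Term: (((((\f.(\g.(\h.(f (g h))))) ((\f.(\g.(\h.((f h) (g h))))) (\f.(\g.(\h.((f h) g)))))) ((\f.(\g.(\h.(f (g h))))) r)) q) (\f.(\g.(\h.((f h) (g h))))))
  Redex: ((\f.(\g.(\h.(f (g h))))) ((\f.(\g.(\h.((f h) (g h))))) (\f.(\g.(\h.((f h) g))))))
  Redex: ((\f.(\g.(\h.((f h) (g h))))) (\f.(\g.(\h.((f h) g)))))
  Redex: ((\f.(\g.(\h.(f (g h))))) r)
Total redexes: 3

Answer: 3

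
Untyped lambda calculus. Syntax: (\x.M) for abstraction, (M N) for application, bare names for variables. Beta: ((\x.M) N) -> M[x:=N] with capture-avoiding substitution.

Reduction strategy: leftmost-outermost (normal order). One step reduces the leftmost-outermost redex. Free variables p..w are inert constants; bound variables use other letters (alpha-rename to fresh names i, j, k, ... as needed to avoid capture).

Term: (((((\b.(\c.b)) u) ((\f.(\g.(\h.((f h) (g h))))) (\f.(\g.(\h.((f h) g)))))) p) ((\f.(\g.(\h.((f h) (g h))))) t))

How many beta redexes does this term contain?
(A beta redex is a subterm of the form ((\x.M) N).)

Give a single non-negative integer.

Answer: 3

Derivation:
Term: (((((\b.(\c.b)) u) ((\f.(\g.(\h.((f h) (g h))))) (\f.(\g.(\h.((f h) g)))))) p) ((\f.(\g.(\h.((f h) (g h))))) t))
  Redex: ((\b.(\c.b)) u)
  Redex: ((\f.(\g.(\h.((f h) (g h))))) (\f.(\g.(\h.((f h) g)))))
  Redex: ((\f.(\g.(\h.((f h) (g h))))) t)
Total redexes: 3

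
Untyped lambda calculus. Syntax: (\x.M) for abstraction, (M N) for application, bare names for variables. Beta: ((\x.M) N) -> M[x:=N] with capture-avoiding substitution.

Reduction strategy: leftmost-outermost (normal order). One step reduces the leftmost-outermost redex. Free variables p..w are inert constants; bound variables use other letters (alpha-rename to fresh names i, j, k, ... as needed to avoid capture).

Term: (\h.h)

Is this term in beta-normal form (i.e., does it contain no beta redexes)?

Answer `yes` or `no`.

Term: (\h.h)
No beta redexes found.

Answer: yes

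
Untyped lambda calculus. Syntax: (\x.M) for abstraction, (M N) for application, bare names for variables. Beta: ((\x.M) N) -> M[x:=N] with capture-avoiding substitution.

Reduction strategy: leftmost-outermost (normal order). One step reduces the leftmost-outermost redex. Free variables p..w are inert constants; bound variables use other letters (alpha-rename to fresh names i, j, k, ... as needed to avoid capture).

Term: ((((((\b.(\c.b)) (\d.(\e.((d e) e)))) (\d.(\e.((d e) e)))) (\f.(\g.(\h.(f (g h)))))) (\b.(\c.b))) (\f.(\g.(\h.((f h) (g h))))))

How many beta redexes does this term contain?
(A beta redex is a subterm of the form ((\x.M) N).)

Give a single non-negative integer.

Answer: 1

Derivation:
Term: ((((((\b.(\c.b)) (\d.(\e.((d e) e)))) (\d.(\e.((d e) e)))) (\f.(\g.(\h.(f (g h)))))) (\b.(\c.b))) (\f.(\g.(\h.((f h) (g h))))))
  Redex: ((\b.(\c.b)) (\d.(\e.((d e) e))))
Total redexes: 1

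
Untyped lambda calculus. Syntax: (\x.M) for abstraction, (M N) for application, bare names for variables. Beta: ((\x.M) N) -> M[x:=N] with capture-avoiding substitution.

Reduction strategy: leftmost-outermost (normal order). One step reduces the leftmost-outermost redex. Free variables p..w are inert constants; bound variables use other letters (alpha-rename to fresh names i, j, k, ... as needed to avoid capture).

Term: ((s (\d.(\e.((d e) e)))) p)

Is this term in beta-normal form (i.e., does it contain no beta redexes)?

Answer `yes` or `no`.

Term: ((s (\d.(\e.((d e) e)))) p)
No beta redexes found.

Answer: yes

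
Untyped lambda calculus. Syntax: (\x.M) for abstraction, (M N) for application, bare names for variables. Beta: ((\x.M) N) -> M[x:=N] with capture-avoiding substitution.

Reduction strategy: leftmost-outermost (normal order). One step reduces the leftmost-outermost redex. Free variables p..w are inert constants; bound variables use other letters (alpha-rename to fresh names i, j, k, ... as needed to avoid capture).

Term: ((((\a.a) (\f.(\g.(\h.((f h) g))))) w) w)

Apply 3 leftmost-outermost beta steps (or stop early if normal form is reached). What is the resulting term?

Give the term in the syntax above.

Answer: (\h.((w h) w))

Derivation:
Step 0: ((((\a.a) (\f.(\g.(\h.((f h) g))))) w) w)
Step 1: (((\f.(\g.(\h.((f h) g)))) w) w)
Step 2: ((\g.(\h.((w h) g))) w)
Step 3: (\h.((w h) w))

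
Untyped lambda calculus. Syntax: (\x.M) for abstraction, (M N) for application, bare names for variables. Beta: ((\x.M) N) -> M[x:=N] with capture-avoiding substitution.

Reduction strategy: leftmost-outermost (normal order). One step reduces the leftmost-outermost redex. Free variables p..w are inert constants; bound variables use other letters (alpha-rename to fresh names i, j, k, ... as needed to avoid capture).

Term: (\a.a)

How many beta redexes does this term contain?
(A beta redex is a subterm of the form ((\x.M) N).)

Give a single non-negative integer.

Term: (\a.a)
  (no redexes)
Total redexes: 0

Answer: 0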